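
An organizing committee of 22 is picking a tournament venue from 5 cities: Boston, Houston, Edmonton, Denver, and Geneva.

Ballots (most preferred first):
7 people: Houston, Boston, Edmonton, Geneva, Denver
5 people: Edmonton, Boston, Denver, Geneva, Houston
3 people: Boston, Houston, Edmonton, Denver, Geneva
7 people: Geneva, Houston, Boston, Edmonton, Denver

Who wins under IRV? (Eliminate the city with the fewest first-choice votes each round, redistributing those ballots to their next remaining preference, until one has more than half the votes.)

Round 1: Boston 3, Houston 7, Edmonton 5, Denver 0, Geneva 7. Denver eliminated.
Round 2: Boston 3, Houston 7, Edmonton 5, Geneva 7. Boston eliminated.
Round 3: Houston 10, Edmonton 5, Geneva 7. Edmonton eliminated.
Round 4: Houston 10, Geneva 12. Geneva has a majority (≥12).

Geneva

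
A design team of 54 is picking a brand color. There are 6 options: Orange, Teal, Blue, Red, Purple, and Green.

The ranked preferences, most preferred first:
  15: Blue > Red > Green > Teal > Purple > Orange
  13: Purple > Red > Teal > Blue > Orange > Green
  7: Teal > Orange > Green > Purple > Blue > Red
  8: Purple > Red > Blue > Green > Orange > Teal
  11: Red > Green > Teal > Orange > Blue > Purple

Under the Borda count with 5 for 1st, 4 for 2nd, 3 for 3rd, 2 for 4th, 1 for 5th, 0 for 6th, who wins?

Orange: 15×0 + 13×1 + 7×4 + 8×1 + 11×2 = 71
Teal: 15×2 + 13×3 + 7×5 + 8×0 + 11×3 = 137
Blue: 15×5 + 13×2 + 7×1 + 8×3 + 11×1 = 143
Red: 15×4 + 13×4 + 7×0 + 8×4 + 11×5 = 199
Purple: 15×1 + 13×5 + 7×2 + 8×5 + 11×0 = 134
Green: 15×3 + 13×0 + 7×3 + 8×2 + 11×4 = 126

Red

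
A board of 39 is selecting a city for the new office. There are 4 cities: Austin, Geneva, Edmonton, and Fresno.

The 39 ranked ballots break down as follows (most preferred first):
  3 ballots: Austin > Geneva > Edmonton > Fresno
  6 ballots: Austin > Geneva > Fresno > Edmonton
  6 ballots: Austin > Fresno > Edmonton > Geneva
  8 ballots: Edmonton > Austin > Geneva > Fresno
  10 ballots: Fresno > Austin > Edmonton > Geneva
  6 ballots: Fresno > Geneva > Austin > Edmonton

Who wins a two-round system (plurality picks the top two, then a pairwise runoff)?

Austin

Round 1 first-place votes: Austin 15, Geneva 0, Edmonton 8, Fresno 16. Fresno and Austin advance.
Runoff: Fresno is ranked above Austin on 16 ballots, Austin above Fresno on 23.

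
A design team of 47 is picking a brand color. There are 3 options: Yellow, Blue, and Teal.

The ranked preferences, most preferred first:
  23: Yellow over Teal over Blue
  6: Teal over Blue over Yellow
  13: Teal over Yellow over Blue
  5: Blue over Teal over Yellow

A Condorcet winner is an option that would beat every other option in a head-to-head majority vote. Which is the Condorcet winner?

Teal vs Yellow: 24–23
Teal vs Blue: 42–5
Teal beats every other option.

Teal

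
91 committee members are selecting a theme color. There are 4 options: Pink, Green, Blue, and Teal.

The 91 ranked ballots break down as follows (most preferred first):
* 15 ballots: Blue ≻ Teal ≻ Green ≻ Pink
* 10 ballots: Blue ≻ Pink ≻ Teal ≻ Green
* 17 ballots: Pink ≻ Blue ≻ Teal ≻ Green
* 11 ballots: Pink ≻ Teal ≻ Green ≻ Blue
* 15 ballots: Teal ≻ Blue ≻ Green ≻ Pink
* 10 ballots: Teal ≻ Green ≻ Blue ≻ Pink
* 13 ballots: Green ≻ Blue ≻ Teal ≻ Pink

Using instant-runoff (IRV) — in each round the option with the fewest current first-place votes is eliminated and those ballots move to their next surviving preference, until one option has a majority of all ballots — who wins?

Blue

Round 1: Pink 28, Green 13, Blue 25, Teal 25. Green eliminated.
Round 2: Pink 28, Blue 38, Teal 25. Teal eliminated.
Round 3: Pink 28, Blue 63. Blue has a majority (≥46).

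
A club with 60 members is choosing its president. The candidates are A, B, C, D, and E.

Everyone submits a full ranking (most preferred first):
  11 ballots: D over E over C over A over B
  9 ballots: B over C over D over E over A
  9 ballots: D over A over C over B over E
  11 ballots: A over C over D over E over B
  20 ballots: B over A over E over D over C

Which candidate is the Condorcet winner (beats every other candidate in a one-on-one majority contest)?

A vs B: 31–29
A vs C: 40–20
A vs D: 31–29
A vs E: 40–20
A beats every other candidate.

A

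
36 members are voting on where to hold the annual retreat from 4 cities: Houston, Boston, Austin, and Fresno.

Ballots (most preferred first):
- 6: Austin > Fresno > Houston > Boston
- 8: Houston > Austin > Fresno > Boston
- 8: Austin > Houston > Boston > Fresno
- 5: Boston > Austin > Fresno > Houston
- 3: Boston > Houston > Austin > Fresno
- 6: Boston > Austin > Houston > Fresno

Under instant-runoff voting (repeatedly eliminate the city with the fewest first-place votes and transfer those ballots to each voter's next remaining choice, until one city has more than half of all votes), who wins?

Round 1: Houston 8, Boston 14, Austin 14, Fresno 0. Fresno eliminated.
Round 2: Houston 8, Boston 14, Austin 14. Houston eliminated.
Round 3: Boston 14, Austin 22. Austin has a majority (≥19).

Austin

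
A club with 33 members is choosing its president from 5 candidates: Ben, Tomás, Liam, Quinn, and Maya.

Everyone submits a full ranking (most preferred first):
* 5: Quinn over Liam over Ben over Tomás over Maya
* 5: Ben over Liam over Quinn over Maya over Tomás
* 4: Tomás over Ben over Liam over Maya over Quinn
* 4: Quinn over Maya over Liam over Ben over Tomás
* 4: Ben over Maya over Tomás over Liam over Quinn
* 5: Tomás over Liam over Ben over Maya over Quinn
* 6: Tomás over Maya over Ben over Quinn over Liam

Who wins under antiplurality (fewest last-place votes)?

Last-place votes: Ben 0, Tomás 9, Liam 6, Quinn 13, Maya 5.

Ben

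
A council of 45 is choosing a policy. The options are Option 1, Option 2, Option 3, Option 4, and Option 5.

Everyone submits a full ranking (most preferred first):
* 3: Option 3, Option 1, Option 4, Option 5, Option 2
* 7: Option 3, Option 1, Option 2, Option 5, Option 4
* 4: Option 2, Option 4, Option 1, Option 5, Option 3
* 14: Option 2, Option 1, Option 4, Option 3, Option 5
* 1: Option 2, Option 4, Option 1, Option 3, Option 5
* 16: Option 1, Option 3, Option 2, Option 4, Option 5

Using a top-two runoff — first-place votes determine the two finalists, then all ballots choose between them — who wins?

Option 1

Round 1 first-place votes: Option 1 16, Option 2 19, Option 3 10, Option 4 0, Option 5 0. Option 2 and Option 1 advance.
Runoff: Option 2 is ranked above Option 1 on 19 ballots, Option 1 above Option 2 on 26.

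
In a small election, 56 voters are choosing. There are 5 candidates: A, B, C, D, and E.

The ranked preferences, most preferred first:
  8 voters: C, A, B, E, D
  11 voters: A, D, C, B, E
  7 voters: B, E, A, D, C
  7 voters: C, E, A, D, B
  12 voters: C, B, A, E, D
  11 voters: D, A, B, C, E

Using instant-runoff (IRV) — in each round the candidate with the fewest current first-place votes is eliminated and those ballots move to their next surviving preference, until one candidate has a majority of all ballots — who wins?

Round 1: A 11, B 7, C 27, D 11, E 0. E eliminated.
Round 2: A 11, B 7, C 27, D 11. B eliminated.
Round 3: A 18, C 27, D 11. D eliminated.
Round 4: A 29, C 27. A has a majority (≥29).

A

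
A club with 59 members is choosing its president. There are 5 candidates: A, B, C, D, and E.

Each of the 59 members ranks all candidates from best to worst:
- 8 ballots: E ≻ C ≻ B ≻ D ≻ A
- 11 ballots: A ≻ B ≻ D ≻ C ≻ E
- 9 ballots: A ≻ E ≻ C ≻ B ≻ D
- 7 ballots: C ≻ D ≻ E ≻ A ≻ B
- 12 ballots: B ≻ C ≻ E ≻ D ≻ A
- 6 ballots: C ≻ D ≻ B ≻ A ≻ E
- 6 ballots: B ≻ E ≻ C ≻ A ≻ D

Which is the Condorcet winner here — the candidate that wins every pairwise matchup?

C

C vs A: 39–20
C vs B: 30–29
C vs D: 48–11
C vs E: 36–23
C beats every other candidate.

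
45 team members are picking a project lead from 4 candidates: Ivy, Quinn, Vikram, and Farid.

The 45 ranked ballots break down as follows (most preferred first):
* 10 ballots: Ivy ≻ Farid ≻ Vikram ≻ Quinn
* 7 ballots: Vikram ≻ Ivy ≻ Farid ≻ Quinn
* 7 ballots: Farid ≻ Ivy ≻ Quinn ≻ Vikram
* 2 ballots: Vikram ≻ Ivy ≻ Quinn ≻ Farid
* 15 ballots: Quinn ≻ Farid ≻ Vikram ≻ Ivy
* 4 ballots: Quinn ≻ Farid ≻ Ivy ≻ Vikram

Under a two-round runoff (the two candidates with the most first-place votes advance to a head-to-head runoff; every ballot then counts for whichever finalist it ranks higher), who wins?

Ivy

Round 1 first-place votes: Ivy 10, Quinn 19, Vikram 9, Farid 7. Quinn and Ivy advance.
Runoff: Quinn is ranked above Ivy on 19 ballots, Ivy above Quinn on 26.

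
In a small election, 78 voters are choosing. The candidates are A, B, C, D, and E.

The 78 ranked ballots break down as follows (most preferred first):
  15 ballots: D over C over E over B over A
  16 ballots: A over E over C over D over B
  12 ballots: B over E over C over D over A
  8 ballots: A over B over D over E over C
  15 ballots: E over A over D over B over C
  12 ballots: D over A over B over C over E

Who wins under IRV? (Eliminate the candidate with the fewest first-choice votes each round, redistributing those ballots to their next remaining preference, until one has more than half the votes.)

Round 1: A 24, B 12, C 0, D 27, E 15. C eliminated.
Round 2: A 24, B 12, D 27, E 15. B eliminated.
Round 3: A 24, D 27, E 27. A eliminated.
Round 4: D 35, E 43. E has a majority (≥40).

E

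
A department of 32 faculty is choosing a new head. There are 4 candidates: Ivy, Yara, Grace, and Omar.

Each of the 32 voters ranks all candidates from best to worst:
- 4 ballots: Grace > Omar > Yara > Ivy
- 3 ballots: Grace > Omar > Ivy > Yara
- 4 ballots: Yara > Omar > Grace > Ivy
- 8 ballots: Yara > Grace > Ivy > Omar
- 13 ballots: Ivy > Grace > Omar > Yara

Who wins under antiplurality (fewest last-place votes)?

Last-place votes: Ivy 8, Yara 16, Grace 0, Omar 8.

Grace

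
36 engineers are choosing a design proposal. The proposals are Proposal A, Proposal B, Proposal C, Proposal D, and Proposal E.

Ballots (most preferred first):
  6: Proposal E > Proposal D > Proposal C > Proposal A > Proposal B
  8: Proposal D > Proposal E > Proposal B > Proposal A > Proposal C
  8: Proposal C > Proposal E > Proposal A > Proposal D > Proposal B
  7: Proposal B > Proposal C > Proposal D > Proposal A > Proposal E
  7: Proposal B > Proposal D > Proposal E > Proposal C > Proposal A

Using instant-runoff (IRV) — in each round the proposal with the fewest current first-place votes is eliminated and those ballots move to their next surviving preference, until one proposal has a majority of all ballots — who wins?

Round 1: Proposal A 0, Proposal B 14, Proposal C 8, Proposal D 8, Proposal E 6. Proposal A eliminated.
Round 2: Proposal B 14, Proposal C 8, Proposal D 8, Proposal E 6. Proposal E eliminated.
Round 3: Proposal B 14, Proposal C 8, Proposal D 14. Proposal C eliminated.
Round 4: Proposal B 14, Proposal D 22. Proposal D has a majority (≥19).

Proposal D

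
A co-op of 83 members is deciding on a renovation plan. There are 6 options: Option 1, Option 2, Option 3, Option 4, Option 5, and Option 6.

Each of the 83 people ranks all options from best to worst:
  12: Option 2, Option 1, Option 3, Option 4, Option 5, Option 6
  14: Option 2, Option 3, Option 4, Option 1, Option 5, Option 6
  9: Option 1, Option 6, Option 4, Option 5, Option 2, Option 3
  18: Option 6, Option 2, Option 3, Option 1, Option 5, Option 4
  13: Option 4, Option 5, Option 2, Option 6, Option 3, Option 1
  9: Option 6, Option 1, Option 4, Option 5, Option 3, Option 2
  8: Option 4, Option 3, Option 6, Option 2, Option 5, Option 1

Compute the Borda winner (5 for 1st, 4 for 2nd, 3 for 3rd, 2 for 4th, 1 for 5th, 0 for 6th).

Option 1: 12×4 + 14×2 + 9×5 + 18×2 + 13×0 + 9×4 + 8×0 = 193
Option 2: 12×5 + 14×5 + 9×1 + 18×4 + 13×3 + 9×0 + 8×2 = 266
Option 3: 12×3 + 14×4 + 9×0 + 18×3 + 13×1 + 9×1 + 8×4 = 200
Option 4: 12×2 + 14×3 + 9×3 + 18×0 + 13×5 + 9×3 + 8×5 = 225
Option 5: 12×1 + 14×1 + 9×2 + 18×1 + 13×4 + 9×2 + 8×1 = 140
Option 6: 12×0 + 14×0 + 9×4 + 18×5 + 13×2 + 9×5 + 8×3 = 221

Option 2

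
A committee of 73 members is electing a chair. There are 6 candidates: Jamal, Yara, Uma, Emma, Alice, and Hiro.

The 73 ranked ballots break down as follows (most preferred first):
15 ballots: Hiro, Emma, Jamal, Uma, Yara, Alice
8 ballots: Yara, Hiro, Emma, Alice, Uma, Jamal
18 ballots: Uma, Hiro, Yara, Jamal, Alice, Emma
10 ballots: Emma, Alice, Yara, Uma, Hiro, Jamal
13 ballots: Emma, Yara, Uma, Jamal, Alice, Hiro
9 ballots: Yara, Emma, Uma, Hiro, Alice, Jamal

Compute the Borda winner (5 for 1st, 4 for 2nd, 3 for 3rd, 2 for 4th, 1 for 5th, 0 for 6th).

Jamal: 15×3 + 8×0 + 18×2 + 10×0 + 13×2 + 9×0 = 107
Yara: 15×1 + 8×5 + 18×3 + 10×3 + 13×4 + 9×5 = 236
Uma: 15×2 + 8×1 + 18×5 + 10×2 + 13×3 + 9×3 = 214
Emma: 15×4 + 8×3 + 18×0 + 10×5 + 13×5 + 9×4 = 235
Alice: 15×0 + 8×2 + 18×1 + 10×4 + 13×1 + 9×1 = 96
Hiro: 15×5 + 8×4 + 18×4 + 10×1 + 13×0 + 9×2 = 207

Yara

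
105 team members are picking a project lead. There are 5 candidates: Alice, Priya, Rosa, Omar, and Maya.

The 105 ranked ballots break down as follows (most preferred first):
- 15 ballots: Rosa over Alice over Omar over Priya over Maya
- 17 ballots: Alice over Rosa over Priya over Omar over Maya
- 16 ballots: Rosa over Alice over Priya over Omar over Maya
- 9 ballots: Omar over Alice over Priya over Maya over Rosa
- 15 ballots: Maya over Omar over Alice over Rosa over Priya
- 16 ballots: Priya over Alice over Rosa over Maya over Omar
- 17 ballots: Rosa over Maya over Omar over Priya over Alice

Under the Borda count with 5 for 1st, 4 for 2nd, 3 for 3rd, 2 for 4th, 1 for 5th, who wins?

Alice: 15×4 + 17×5 + 16×4 + 9×4 + 15×3 + 16×4 + 17×1 = 371
Priya: 15×2 + 17×3 + 16×3 + 9×3 + 15×1 + 16×5 + 17×2 = 285
Rosa: 15×5 + 17×4 + 16×5 + 9×1 + 15×2 + 16×3 + 17×5 = 395
Omar: 15×3 + 17×2 + 16×2 + 9×5 + 15×4 + 16×1 + 17×3 = 283
Maya: 15×1 + 17×1 + 16×1 + 9×2 + 15×5 + 16×2 + 17×4 = 241

Rosa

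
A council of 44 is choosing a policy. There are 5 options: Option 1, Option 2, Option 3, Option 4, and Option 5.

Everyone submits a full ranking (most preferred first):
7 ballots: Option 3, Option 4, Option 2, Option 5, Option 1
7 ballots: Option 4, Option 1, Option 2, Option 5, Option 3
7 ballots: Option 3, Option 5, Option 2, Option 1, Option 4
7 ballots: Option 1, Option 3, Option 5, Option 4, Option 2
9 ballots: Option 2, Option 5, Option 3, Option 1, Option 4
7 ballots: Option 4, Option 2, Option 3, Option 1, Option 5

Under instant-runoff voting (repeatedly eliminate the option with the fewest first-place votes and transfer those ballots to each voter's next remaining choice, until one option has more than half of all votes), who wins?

Option 3

Round 1: Option 1 7, Option 2 9, Option 3 14, Option 4 14, Option 5 0. Option 5 eliminated.
Round 2: Option 1 7, Option 2 9, Option 3 14, Option 4 14. Option 1 eliminated.
Round 3: Option 2 9, Option 3 21, Option 4 14. Option 2 eliminated.
Round 4: Option 3 30, Option 4 14. Option 3 has a majority (≥23).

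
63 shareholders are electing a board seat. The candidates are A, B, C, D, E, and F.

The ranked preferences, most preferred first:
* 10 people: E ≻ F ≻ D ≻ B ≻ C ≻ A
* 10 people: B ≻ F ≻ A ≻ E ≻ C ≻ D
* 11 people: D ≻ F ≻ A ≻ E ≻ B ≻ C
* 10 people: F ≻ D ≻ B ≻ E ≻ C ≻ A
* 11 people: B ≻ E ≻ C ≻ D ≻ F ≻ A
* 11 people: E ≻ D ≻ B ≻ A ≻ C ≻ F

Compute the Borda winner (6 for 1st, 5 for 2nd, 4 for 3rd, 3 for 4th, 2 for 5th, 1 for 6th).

A: 10×1 + 10×4 + 11×4 + 10×1 + 11×1 + 11×3 = 148
B: 10×3 + 10×6 + 11×2 + 10×4 + 11×6 + 11×4 = 262
C: 10×2 + 10×2 + 11×1 + 10×2 + 11×4 + 11×2 = 137
D: 10×4 + 10×1 + 11×6 + 10×5 + 11×3 + 11×5 = 254
E: 10×6 + 10×3 + 11×3 + 10×3 + 11×5 + 11×6 = 274
F: 10×5 + 10×5 + 11×5 + 10×6 + 11×2 + 11×1 = 248

E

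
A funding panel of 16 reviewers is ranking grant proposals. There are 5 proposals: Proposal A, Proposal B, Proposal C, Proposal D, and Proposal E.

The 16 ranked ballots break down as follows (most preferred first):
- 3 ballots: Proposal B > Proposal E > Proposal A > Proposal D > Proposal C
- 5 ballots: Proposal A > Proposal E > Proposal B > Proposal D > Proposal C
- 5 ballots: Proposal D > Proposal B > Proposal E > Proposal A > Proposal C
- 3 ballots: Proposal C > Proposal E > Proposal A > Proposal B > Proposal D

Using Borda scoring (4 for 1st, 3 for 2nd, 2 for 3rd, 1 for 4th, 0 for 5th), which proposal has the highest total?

Proposal E

Proposal A: 3×2 + 5×4 + 5×1 + 3×2 = 37
Proposal B: 3×4 + 5×2 + 5×3 + 3×1 = 40
Proposal C: 3×0 + 5×0 + 5×0 + 3×4 = 12
Proposal D: 3×1 + 5×1 + 5×4 + 3×0 = 28
Proposal E: 3×3 + 5×3 + 5×2 + 3×3 = 43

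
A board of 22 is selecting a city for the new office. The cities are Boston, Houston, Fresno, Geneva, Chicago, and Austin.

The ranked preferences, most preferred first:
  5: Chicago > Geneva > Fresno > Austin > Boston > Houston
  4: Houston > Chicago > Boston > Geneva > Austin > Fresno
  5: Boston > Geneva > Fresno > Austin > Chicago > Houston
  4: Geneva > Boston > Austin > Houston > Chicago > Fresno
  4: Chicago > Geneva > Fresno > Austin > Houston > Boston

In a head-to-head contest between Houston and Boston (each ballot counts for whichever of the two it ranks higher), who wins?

Boston

Houston is ranked above Boston on 8 ballots; Boston above Houston on 14.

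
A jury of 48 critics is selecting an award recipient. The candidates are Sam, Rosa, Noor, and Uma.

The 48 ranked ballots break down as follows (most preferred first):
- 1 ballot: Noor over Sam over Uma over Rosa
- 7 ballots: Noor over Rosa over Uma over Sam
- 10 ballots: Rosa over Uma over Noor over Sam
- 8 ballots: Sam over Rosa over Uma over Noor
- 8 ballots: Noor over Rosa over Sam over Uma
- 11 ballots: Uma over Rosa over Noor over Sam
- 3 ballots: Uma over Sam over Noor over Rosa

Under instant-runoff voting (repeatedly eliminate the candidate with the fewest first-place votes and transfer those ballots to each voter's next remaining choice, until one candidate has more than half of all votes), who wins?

Rosa

Round 1: Sam 8, Rosa 10, Noor 16, Uma 14. Sam eliminated.
Round 2: Rosa 18, Noor 16, Uma 14. Uma eliminated.
Round 3: Rosa 29, Noor 19. Rosa has a majority (≥25).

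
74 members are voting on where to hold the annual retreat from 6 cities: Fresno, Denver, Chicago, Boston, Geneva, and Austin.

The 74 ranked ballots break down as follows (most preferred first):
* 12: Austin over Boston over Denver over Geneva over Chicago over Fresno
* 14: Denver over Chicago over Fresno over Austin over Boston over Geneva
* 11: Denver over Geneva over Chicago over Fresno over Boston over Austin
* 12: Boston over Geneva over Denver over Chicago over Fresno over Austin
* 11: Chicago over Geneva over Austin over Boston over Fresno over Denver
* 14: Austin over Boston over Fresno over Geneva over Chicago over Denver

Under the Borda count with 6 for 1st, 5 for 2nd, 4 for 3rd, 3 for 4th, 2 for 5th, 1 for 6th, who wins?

Fresno: 12×1 + 14×4 + 11×3 + 12×2 + 11×2 + 14×4 = 203
Denver: 12×4 + 14×6 + 11×6 + 12×4 + 11×1 + 14×1 = 271
Chicago: 12×2 + 14×5 + 11×4 + 12×3 + 11×6 + 14×2 = 268
Boston: 12×5 + 14×2 + 11×2 + 12×6 + 11×3 + 14×5 = 285
Geneva: 12×3 + 14×1 + 11×5 + 12×5 + 11×5 + 14×3 = 262
Austin: 12×6 + 14×3 + 11×1 + 12×1 + 11×4 + 14×6 = 265

Boston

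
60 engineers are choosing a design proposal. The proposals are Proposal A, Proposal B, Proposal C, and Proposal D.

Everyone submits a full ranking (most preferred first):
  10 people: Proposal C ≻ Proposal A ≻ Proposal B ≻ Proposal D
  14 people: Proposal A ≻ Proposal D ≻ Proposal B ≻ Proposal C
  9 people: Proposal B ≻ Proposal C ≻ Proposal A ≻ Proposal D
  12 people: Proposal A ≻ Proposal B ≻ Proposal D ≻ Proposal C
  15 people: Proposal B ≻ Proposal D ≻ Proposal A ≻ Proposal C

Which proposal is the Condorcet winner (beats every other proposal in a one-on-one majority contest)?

Proposal A

Proposal A vs Proposal B: 36–24
Proposal A vs Proposal C: 41–19
Proposal A vs Proposal D: 45–15
Proposal A beats every other proposal.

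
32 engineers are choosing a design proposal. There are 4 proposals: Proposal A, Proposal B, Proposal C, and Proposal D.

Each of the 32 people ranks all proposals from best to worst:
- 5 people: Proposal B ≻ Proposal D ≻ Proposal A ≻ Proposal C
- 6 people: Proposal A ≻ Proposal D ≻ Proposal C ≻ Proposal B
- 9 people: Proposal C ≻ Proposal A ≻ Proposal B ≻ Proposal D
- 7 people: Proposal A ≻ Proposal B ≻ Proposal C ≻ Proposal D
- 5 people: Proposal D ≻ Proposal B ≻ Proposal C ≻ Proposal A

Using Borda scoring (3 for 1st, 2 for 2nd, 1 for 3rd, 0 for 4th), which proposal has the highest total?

Proposal A

Proposal A: 5×1 + 6×3 + 9×2 + 7×3 + 5×0 = 62
Proposal B: 5×3 + 6×0 + 9×1 + 7×2 + 5×2 = 48
Proposal C: 5×0 + 6×1 + 9×3 + 7×1 + 5×1 = 45
Proposal D: 5×2 + 6×2 + 9×0 + 7×0 + 5×3 = 37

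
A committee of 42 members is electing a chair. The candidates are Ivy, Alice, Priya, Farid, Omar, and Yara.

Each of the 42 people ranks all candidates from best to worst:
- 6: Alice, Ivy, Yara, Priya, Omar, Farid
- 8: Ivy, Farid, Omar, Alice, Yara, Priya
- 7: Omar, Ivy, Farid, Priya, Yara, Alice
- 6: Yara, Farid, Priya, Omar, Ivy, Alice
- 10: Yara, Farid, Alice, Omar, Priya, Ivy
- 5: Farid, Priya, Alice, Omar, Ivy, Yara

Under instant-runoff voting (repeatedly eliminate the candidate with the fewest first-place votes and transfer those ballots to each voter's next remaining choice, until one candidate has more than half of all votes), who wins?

Ivy

Round 1: Ivy 8, Alice 6, Priya 0, Farid 5, Omar 7, Yara 16. Priya eliminated.
Round 2: Ivy 8, Alice 6, Farid 5, Omar 7, Yara 16. Farid eliminated.
Round 3: Ivy 8, Alice 11, Omar 7, Yara 16. Omar eliminated.
Round 4: Ivy 15, Alice 11, Yara 16. Alice eliminated.
Round 5: Ivy 26, Yara 16. Ivy has a majority (≥22).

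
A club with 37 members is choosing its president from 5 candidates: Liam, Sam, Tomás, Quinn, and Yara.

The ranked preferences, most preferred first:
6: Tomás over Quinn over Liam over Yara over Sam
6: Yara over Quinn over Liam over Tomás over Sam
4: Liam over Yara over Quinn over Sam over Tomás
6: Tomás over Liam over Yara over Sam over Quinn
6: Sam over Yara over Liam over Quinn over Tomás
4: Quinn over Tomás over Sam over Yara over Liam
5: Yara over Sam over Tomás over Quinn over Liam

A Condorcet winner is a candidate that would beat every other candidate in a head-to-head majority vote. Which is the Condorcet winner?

Yara vs Liam: 21–16
Yara vs Sam: 27–10
Yara vs Tomás: 21–16
Yara vs Quinn: 27–10
Yara beats every other candidate.

Yara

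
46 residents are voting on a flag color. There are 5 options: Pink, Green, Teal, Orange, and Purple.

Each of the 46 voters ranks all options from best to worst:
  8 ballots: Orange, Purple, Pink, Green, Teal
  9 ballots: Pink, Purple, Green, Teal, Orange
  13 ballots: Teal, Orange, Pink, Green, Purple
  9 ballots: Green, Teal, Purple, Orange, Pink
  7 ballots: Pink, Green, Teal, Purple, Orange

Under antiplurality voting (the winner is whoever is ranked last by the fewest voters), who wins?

Green

Last-place votes: Pink 9, Green 0, Teal 8, Orange 16, Purple 13.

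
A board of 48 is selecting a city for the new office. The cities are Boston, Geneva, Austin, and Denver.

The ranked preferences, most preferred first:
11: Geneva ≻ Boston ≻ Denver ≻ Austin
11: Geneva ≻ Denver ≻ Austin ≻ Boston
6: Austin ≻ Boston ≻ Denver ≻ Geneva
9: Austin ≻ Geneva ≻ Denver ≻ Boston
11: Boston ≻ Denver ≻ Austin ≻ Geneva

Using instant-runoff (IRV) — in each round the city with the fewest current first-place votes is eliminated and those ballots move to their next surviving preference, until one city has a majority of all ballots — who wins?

Austin

Round 1: Boston 11, Geneva 22, Austin 15, Denver 0. Denver eliminated.
Round 2: Boston 11, Geneva 22, Austin 15. Boston eliminated.
Round 3: Geneva 22, Austin 26. Austin has a majority (≥25).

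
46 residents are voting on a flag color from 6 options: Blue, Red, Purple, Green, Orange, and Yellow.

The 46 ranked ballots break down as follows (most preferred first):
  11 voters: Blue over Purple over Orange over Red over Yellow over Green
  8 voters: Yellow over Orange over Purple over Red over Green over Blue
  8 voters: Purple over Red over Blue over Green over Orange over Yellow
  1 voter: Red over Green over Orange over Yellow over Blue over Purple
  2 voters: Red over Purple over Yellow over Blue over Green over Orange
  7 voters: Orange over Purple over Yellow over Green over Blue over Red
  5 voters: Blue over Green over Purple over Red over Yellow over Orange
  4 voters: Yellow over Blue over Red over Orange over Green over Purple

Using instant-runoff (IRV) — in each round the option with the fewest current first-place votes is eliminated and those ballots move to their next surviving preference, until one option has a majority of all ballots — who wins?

Round 1: Blue 16, Red 3, Purple 8, Green 0, Orange 7, Yellow 12. Green eliminated.
Round 2: Blue 16, Red 3, Purple 8, Orange 7, Yellow 12. Red eliminated.
Round 3: Blue 16, Purple 10, Orange 8, Yellow 12. Orange eliminated.
Round 4: Blue 16, Purple 17, Yellow 13. Yellow eliminated.
Round 5: Blue 21, Purple 25. Purple has a majority (≥24).

Purple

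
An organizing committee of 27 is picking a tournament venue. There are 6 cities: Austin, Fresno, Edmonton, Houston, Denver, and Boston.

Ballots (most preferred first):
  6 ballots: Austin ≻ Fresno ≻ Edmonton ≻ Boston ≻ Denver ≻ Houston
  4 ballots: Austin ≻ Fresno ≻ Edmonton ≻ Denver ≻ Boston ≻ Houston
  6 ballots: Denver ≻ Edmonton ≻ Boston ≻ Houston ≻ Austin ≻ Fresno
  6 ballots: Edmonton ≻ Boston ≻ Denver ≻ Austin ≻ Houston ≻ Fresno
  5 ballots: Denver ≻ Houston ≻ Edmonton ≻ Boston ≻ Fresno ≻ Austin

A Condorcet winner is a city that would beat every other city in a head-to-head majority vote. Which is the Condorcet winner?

Edmonton vs Austin: 17–10
Edmonton vs Fresno: 17–10
Edmonton vs Houston: 22–5
Edmonton vs Denver: 16–11
Edmonton vs Boston: 27–0
Edmonton beats every other city.

Edmonton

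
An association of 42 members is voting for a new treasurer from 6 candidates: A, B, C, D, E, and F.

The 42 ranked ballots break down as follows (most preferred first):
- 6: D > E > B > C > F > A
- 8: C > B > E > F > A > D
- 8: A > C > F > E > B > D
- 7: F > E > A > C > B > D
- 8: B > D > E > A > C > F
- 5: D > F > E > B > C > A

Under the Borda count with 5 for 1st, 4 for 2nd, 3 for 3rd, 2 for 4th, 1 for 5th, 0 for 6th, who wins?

A: 6×0 + 8×1 + 8×5 + 7×3 + 8×2 + 5×0 = 85
B: 6×3 + 8×4 + 8×1 + 7×1 + 8×5 + 5×2 = 115
C: 6×2 + 8×5 + 8×4 + 7×2 + 8×1 + 5×1 = 111
D: 6×5 + 8×0 + 8×0 + 7×0 + 8×4 + 5×5 = 87
E: 6×4 + 8×3 + 8×2 + 7×4 + 8×3 + 5×3 = 131
F: 6×1 + 8×2 + 8×3 + 7×5 + 8×0 + 5×4 = 101

E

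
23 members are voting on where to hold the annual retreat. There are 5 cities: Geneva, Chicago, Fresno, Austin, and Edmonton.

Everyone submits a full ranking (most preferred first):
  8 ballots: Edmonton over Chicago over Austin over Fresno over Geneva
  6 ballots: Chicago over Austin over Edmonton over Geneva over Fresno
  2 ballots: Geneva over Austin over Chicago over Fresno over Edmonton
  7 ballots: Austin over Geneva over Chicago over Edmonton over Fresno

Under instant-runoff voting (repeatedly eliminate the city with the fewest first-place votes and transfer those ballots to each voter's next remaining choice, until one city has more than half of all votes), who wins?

Round 1: Geneva 2, Chicago 6, Fresno 0, Austin 7, Edmonton 8. Fresno eliminated.
Round 2: Geneva 2, Chicago 6, Austin 7, Edmonton 8. Geneva eliminated.
Round 3: Chicago 6, Austin 9, Edmonton 8. Chicago eliminated.
Round 4: Austin 15, Edmonton 8. Austin has a majority (≥12).

Austin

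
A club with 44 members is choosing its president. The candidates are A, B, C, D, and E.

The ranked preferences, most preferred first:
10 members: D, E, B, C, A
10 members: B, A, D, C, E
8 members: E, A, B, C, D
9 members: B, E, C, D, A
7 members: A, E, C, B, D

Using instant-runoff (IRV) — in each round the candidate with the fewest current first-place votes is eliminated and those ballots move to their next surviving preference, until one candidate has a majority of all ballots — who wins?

E

Round 1: A 7, B 19, C 0, D 10, E 8. C eliminated.
Round 2: A 7, B 19, D 10, E 8. A eliminated.
Round 3: B 19, D 10, E 15. D eliminated.
Round 4: B 19, E 25. E has a majority (≥23).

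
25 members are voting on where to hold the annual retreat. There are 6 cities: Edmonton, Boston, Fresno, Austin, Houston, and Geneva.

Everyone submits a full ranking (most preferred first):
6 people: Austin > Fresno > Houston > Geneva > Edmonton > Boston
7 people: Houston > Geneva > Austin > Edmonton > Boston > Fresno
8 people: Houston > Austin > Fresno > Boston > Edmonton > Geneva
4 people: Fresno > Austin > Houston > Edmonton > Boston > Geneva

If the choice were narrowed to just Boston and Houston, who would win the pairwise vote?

Boston is ranked above Houston on 0 ballots; Houston above Boston on 25.

Houston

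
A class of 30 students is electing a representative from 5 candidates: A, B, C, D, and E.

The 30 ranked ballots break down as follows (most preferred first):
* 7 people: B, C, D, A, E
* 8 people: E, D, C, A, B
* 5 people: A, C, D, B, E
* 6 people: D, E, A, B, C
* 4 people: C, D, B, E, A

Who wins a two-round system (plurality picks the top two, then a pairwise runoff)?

B

Round 1 first-place votes: A 5, B 7, C 4, D 6, E 8. E and B advance.
Runoff: E is ranked above B on 14 ballots, B above E on 16.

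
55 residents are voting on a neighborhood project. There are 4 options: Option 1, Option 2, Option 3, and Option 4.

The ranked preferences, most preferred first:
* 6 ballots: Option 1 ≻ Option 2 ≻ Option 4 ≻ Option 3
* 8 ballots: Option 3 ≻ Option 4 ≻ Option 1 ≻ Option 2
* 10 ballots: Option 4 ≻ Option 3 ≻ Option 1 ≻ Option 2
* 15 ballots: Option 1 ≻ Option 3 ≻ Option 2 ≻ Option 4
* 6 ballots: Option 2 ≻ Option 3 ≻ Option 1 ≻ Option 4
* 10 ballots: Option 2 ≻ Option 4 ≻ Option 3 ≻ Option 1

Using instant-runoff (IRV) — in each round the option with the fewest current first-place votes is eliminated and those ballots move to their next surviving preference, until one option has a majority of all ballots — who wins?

Round 1: Option 1 21, Option 2 16, Option 3 8, Option 4 10. Option 3 eliminated.
Round 2: Option 1 21, Option 2 16, Option 4 18. Option 2 eliminated.
Round 3: Option 1 27, Option 4 28. Option 4 has a majority (≥28).

Option 4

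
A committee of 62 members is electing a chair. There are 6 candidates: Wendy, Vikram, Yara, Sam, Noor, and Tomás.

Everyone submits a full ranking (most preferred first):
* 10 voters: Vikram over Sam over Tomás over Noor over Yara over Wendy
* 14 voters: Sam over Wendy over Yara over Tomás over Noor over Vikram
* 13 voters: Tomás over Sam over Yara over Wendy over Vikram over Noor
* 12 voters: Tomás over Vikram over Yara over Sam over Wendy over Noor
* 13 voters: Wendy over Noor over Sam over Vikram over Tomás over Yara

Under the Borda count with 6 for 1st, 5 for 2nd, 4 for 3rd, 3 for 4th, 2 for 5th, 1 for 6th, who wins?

Sam

Wendy: 10×1 + 14×5 + 13×3 + 12×2 + 13×6 = 221
Vikram: 10×6 + 14×1 + 13×2 + 12×5 + 13×3 = 199
Yara: 10×2 + 14×4 + 13×4 + 12×4 + 13×1 = 189
Sam: 10×5 + 14×6 + 13×5 + 12×3 + 13×4 = 287
Noor: 10×3 + 14×2 + 13×1 + 12×1 + 13×5 = 148
Tomás: 10×4 + 14×3 + 13×6 + 12×6 + 13×2 = 258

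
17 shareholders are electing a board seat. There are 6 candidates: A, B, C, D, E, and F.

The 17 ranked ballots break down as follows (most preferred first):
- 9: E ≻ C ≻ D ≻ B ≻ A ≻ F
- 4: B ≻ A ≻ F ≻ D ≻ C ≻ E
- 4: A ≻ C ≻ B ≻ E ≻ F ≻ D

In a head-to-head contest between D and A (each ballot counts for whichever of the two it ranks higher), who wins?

D

D is ranked above A on 9 ballots; A above D on 8.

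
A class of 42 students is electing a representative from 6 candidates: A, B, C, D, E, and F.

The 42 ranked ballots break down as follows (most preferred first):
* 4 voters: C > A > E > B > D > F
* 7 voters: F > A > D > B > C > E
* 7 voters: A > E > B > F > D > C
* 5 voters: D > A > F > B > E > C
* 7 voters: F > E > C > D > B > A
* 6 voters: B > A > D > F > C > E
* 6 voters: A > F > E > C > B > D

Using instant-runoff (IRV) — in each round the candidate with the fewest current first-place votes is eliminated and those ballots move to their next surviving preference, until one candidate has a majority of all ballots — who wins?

Round 1: A 13, B 6, C 4, D 5, E 0, F 14. E eliminated.
Round 2: A 13, B 6, C 4, D 5, F 14. C eliminated.
Round 3: A 17, B 6, D 5, F 14. D eliminated.
Round 4: A 22, B 6, F 14. A has a majority (≥22).

A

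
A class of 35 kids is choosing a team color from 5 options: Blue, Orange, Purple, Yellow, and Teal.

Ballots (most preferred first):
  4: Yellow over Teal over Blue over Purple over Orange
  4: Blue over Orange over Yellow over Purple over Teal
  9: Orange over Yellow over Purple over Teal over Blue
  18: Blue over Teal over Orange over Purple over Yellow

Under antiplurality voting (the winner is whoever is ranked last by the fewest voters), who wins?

Purple

Last-place votes: Blue 9, Orange 4, Purple 0, Yellow 18, Teal 4.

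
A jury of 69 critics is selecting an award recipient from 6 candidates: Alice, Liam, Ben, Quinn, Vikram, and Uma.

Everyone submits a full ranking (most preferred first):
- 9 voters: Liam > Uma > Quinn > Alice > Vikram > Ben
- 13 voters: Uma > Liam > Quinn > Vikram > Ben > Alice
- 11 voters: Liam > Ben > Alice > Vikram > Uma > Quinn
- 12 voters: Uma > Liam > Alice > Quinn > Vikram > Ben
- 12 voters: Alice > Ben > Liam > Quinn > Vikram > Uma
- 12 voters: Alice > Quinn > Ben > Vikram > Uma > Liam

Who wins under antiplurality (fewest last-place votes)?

Last-place votes: Alice 13, Liam 12, Ben 21, Quinn 11, Vikram 0, Uma 12.

Vikram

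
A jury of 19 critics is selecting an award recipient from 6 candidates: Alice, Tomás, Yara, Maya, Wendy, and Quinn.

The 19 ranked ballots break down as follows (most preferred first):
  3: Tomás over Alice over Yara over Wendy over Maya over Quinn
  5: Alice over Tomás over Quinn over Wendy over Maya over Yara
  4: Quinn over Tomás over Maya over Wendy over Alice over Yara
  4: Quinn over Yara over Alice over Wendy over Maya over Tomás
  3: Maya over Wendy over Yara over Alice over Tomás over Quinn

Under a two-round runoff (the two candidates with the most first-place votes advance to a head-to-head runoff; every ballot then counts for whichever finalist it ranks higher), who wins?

Round 1 first-place votes: Alice 5, Tomás 3, Yara 0, Maya 3, Wendy 0, Quinn 8. Quinn and Alice advance.
Runoff: Quinn is ranked above Alice on 8 ballots, Alice above Quinn on 11.

Alice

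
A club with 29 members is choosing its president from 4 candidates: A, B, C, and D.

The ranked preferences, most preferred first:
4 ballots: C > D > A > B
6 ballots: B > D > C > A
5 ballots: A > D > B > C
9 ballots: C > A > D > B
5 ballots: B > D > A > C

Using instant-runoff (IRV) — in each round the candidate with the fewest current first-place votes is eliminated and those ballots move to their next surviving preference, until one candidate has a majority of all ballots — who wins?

Round 1: A 5, B 11, C 13, D 0. D eliminated.
Round 2: A 5, B 11, C 13. A eliminated.
Round 3: B 16, C 13. B has a majority (≥15).

B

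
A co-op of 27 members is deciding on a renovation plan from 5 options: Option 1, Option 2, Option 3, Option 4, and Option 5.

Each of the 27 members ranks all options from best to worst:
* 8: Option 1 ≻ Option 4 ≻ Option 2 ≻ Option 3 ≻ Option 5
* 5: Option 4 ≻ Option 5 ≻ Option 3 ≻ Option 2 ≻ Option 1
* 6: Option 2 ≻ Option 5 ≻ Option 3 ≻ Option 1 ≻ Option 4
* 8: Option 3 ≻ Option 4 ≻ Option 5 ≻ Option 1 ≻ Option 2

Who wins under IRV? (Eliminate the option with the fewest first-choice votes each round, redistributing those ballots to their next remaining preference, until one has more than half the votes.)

Round 1: Option 1 8, Option 2 6, Option 3 8, Option 4 5, Option 5 0. Option 5 eliminated.
Round 2: Option 1 8, Option 2 6, Option 3 8, Option 4 5. Option 4 eliminated.
Round 3: Option 1 8, Option 2 6, Option 3 13. Option 2 eliminated.
Round 4: Option 1 8, Option 3 19. Option 3 has a majority (≥14).

Option 3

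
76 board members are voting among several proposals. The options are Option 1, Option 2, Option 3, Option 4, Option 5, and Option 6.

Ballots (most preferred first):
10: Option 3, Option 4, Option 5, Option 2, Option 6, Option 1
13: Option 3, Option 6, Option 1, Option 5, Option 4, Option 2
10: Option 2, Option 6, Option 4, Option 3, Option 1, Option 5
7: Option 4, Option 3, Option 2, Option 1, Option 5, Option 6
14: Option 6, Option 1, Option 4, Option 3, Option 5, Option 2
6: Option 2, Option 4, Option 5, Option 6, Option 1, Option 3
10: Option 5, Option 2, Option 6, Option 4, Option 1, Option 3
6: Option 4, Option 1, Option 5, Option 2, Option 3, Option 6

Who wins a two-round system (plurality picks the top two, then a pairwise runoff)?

Round 1 first-place votes: Option 1 0, Option 2 16, Option 3 23, Option 4 13, Option 5 10, Option 6 14. Option 3 and Option 2 advance.
Runoff: Option 3 is ranked above Option 2 on 44 ballots, Option 2 above Option 3 on 32.

Option 3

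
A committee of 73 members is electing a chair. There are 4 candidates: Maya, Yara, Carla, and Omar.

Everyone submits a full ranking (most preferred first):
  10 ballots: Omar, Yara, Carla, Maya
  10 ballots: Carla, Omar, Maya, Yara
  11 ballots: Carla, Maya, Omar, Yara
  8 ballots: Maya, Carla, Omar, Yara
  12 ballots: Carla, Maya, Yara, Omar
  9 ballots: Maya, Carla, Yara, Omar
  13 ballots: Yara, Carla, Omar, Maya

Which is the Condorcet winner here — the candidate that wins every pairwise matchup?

Carla

Carla vs Maya: 56–17
Carla vs Yara: 50–23
Carla vs Omar: 63–10
Carla beats every other candidate.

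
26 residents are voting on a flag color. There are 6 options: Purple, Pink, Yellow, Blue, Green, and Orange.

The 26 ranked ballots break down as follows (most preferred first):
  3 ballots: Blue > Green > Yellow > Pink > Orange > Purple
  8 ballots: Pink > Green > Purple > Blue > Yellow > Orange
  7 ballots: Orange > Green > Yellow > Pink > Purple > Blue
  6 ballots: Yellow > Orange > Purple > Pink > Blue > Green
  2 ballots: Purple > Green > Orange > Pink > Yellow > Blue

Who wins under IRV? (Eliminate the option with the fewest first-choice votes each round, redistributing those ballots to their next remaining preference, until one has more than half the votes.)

Round 1: Purple 2, Pink 8, Yellow 6, Blue 3, Green 0, Orange 7. Green eliminated.
Round 2: Purple 2, Pink 8, Yellow 6, Blue 3, Orange 7. Purple eliminated.
Round 3: Pink 8, Yellow 6, Blue 3, Orange 9. Blue eliminated.
Round 4: Pink 8, Yellow 9, Orange 9. Pink eliminated.
Round 5: Yellow 17, Orange 9. Yellow has a majority (≥14).

Yellow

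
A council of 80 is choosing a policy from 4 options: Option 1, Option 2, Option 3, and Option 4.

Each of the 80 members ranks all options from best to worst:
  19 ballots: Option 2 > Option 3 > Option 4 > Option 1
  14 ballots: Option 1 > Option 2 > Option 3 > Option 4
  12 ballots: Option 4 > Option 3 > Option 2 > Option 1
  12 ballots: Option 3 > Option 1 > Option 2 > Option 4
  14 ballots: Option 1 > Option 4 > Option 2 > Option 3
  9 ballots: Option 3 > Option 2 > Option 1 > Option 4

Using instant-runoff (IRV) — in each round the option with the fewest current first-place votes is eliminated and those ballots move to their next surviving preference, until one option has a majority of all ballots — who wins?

Option 3

Round 1: Option 1 28, Option 2 19, Option 3 21, Option 4 12. Option 4 eliminated.
Round 2: Option 1 28, Option 2 19, Option 3 33. Option 2 eliminated.
Round 3: Option 1 28, Option 3 52. Option 3 has a majority (≥41).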